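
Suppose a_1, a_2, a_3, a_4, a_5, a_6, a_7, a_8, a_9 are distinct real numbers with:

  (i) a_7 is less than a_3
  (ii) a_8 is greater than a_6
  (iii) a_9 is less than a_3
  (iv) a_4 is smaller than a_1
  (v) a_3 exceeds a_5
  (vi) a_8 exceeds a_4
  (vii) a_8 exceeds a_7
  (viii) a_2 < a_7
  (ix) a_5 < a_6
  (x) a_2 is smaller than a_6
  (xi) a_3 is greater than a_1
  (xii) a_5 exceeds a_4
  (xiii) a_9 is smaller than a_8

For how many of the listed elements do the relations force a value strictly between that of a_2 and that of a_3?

1

The relations place a_2 below a_3. An element lies strictly between them when it is forced above a_2 and also forced below a_3.
Above a_2: {a_6, a_7, a_8}. Below a_3: {a_4, a_5, a_7, a_1, a_9}.
Intersection: {a_7} — 1.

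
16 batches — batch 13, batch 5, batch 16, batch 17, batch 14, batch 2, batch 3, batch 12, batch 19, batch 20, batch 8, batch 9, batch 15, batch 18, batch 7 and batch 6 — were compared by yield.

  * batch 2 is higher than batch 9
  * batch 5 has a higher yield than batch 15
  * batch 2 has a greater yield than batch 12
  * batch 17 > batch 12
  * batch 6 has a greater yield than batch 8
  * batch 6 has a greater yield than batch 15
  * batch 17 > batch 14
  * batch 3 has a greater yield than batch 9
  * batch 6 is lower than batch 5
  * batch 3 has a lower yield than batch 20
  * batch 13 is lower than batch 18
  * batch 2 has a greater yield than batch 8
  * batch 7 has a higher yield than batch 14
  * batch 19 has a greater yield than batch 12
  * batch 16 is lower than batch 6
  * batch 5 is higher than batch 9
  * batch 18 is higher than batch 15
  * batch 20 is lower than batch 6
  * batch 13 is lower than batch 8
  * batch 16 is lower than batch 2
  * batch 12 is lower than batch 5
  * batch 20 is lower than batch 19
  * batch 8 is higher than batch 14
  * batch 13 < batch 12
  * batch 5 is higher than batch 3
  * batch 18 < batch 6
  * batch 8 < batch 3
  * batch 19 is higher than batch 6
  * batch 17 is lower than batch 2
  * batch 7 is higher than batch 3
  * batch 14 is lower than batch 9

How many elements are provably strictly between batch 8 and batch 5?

3

The relations place batch 8 below batch 5. An element lies strictly between them when it is forced above batch 8 and also forced below batch 5.
Above batch 8: {batch 3, batch 20, batch 6, batch 2, batch 19, batch 7}. Below batch 5: {batch 13, batch 14, batch 12, batch 9, batch 16, batch 15, batch 18, batch 3, batch 20, batch 6}.
Intersection: {batch 3, batch 20, batch 6} — 3.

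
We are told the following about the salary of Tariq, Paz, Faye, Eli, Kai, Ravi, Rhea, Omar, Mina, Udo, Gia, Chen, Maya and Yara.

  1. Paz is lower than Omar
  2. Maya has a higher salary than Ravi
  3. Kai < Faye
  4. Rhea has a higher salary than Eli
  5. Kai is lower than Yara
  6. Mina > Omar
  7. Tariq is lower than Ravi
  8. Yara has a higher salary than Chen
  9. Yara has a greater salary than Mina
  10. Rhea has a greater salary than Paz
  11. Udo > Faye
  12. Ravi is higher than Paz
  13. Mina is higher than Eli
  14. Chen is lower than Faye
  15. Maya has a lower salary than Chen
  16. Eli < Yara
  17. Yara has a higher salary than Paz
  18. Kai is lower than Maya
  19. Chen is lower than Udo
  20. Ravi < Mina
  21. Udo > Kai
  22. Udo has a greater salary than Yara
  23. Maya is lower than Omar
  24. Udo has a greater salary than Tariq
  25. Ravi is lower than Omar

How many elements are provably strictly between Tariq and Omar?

The relations place Tariq below Omar. An element lies strictly between them when it is forced above Tariq and also forced below Omar.
Above Tariq: {Ravi, Maya, Chen, Mina, Faye, Yara, Udo}. Below Omar: {Kai, Paz, Ravi, Maya}.
Intersection: {Ravi, Maya} — 2.

2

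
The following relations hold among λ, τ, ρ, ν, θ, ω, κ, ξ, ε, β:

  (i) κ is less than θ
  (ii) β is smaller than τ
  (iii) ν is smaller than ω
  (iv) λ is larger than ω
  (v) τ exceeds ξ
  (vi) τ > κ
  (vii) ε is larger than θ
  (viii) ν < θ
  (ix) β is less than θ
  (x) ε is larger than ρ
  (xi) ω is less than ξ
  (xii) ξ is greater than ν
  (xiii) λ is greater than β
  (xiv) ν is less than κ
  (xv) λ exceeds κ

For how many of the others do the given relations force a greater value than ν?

7

From ν the given relations immediately reach ω, κ, θ, ξ.
From those, ε, λ, τ — 7 in total.
No other element is forced above ν by the given relations, so the count is 7.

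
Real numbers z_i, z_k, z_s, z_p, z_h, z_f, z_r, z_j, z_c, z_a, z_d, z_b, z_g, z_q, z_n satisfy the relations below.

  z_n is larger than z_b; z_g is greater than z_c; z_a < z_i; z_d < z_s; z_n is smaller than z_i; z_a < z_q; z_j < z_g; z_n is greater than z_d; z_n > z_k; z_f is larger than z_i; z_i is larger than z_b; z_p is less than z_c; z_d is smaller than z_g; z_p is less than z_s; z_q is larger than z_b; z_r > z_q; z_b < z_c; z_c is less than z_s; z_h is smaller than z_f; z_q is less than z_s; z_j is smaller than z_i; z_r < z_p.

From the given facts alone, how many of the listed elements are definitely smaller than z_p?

4

Directly below z_p: z_r.
One step further: z_q (2 so far).
One step further: z_a, z_b (4 so far).
No other element is forced below z_p by the given relations, so the count is 4.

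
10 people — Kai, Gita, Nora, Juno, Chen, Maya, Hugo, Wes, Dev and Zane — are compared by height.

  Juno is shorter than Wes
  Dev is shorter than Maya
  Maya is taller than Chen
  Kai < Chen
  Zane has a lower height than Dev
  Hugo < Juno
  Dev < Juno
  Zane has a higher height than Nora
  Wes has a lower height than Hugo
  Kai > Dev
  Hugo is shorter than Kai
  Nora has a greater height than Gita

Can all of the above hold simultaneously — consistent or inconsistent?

inconsistent

Chaining the given relations yields Juno < Wes < Hugo, so Juno < Hugo. But one relation states Hugo < Juno. These cannot both hold.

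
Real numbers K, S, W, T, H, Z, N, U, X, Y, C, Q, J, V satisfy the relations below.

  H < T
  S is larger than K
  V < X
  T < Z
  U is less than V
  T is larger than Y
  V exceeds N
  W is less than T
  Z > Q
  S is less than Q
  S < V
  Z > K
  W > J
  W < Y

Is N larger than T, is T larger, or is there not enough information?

Following every chain through N: above N we get V, X.
T is not reached, and no chain runs the other way from T to N.
So the given relations leave the order of N and T undetermined.

undetermined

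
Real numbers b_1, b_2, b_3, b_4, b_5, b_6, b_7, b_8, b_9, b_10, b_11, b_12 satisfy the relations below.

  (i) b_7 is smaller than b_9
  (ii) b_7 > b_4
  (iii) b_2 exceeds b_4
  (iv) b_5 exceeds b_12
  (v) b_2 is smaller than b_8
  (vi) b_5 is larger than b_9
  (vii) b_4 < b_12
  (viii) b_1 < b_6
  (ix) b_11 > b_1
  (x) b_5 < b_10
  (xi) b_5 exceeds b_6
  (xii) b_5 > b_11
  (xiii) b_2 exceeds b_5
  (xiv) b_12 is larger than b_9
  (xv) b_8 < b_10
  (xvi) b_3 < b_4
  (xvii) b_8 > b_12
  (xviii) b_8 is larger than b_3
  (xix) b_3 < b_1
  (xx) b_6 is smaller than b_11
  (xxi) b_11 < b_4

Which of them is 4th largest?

b_5

The consecutive relations fix a unique order: b_3 < b_1 < b_6 < b_11 < b_4 < b_7 < b_9 < b_12 < b_5 < b_2 < b_8 < b_10.
Counting 4 from the largest end gives b_5.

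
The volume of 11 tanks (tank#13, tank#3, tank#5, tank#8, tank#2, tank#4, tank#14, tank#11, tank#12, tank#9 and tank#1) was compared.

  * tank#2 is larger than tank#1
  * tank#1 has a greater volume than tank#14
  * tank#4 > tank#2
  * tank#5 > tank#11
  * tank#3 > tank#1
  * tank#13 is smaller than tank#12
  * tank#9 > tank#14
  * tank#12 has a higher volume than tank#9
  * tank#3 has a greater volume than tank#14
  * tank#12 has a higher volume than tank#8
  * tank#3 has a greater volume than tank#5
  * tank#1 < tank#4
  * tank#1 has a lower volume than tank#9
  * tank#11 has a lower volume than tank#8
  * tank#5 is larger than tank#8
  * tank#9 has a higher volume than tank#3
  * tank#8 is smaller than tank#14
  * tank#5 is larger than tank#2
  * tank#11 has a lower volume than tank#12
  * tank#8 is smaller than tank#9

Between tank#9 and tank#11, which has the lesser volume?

tank#11

Link the given pairs in sequence: tank#11 < tank#8; tank#8 < tank#14; tank#14 < tank#1; tank#1 < tank#2; tank#2 < tank#5; tank#5 < tank#3; tank#3 < tank#9.
Together: tank#11 < tank#8 < tank#14 < tank#1 < tank#2 < tank#5 < tank#3 < tank#9.
So tank#11 < tank#9; tank#11 is the smaller of the two.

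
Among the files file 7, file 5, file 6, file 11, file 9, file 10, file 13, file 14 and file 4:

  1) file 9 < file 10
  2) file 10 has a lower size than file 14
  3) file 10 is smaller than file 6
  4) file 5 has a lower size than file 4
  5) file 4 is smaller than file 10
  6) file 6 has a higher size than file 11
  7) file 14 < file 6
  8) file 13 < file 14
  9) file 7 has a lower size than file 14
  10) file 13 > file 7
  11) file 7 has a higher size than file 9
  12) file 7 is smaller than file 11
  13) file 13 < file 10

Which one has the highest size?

Chaining downward from file 6: directly below it, file 11, file 10, file 14; then file 9, file 7, file 4, file 13; then file 5.
That covers every other element, and nothing is given above file 6, so file 6 is the highest size.

file 6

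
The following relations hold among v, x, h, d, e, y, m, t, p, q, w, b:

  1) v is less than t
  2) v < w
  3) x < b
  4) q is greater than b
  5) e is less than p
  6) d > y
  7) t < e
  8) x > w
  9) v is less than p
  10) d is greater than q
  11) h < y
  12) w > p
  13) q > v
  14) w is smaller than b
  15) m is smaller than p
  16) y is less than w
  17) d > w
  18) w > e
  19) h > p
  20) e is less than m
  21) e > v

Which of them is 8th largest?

p

Chaining the given pairs: v < t < e < m < p < h < y < w < x < b < q < d.
Counting 8 from the largest end gives p.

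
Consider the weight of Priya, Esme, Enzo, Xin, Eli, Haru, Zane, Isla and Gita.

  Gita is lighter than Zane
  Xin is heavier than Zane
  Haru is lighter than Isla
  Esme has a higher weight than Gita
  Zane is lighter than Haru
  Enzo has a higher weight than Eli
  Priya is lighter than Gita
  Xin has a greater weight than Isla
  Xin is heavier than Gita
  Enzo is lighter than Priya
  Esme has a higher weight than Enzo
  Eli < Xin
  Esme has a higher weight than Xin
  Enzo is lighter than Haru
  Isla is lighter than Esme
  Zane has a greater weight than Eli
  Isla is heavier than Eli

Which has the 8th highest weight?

Piecing the relations together gives one ordering: Eli < Enzo < Priya < Gita < Zane < Haru < Isla < Xin < Esme.
The 8th largest is Enzo.

Enzo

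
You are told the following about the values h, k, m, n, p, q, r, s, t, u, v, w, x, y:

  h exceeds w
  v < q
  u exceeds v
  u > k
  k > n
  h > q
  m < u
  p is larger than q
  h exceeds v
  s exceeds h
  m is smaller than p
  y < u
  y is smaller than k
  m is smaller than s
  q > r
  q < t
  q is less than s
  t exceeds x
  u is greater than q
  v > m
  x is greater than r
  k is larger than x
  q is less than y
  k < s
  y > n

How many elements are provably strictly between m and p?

2

Chaining upward from m reaches: v, q, h, y, k, t, u, s.
Chaining downward from p reaches: r, v, q.
Strictly between m and p are those in both lists: v, q — 2 elements.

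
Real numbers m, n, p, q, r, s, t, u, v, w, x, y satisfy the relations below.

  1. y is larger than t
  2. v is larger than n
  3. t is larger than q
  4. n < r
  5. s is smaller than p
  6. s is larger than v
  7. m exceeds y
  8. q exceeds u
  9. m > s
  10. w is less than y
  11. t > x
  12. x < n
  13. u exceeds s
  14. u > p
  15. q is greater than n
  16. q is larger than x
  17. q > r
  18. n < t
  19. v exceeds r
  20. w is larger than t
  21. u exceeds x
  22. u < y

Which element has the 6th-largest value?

u

Piecing the relations together gives one ordering: x < n < r < v < s < p < u < q < t < w < y < m.
The 6th largest is u.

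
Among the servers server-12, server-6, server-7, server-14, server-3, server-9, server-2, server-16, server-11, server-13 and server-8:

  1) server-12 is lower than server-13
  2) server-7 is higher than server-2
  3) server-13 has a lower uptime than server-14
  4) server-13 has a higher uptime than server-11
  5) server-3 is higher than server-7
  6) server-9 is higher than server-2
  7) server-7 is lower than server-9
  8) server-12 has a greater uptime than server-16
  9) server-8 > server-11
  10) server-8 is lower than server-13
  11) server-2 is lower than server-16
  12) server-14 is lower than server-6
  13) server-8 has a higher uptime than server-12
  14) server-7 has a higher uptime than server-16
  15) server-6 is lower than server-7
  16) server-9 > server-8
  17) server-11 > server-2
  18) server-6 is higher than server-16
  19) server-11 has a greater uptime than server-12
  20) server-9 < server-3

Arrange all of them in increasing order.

server-2 < server-16 < server-12 < server-11 < server-8 < server-13 < server-14 < server-6 < server-7 < server-9 < server-3

The consecutive links are each given: server-2 < server-16; server-16 < server-12; server-12 < server-11; server-11 < server-8; server-8 < server-13; server-13 < server-14; server-14 < server-6; server-6 < server-7; server-7 < server-9; server-9 < server-3.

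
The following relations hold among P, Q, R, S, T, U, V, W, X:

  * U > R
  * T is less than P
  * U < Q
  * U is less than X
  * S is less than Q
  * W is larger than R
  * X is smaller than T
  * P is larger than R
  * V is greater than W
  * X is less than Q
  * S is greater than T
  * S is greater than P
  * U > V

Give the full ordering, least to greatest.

R < W < V < U < X < T < P < S < Q

Nothing is placed below R, so it is least; from there R < W; W < V; V < U; U < X; X < T; T < P; P < S; S < Q, each given directly.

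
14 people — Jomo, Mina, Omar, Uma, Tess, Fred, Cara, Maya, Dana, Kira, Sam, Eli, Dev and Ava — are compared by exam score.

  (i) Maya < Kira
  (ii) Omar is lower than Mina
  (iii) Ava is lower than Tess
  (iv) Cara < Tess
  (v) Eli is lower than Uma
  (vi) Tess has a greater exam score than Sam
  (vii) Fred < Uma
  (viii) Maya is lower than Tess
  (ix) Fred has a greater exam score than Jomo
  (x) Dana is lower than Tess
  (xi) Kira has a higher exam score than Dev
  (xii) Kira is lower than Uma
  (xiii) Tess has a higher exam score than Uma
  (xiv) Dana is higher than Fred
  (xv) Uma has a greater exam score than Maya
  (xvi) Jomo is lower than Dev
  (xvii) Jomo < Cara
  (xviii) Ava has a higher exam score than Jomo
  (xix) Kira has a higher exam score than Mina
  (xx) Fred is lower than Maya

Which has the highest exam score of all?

Tess

Chaining downward from Tess: directly below it, Sam, Ava, Maya, Cara, Uma, Dana; then Jomo, Fred, Eli, Kira; then Mina, Dev; then Omar.
That covers every other element, and nothing is given above Tess, so Tess is the highest exam score.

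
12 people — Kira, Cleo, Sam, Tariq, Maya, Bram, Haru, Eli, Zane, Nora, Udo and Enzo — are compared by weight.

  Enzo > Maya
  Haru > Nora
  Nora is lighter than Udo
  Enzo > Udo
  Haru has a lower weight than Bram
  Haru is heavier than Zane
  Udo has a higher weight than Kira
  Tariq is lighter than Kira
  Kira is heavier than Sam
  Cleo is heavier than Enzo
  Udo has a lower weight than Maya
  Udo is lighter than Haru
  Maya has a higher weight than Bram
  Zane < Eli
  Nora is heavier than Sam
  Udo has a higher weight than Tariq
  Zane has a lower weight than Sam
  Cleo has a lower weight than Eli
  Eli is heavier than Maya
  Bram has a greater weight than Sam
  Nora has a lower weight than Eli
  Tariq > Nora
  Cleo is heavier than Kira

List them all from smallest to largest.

Nothing is placed below Zane, so it is least; from there Zane < Sam; Sam < Nora; Nora < Tariq; Tariq < Kira; Kira < Udo; Udo < Haru; Haru < Bram; Bram < Maya; Maya < Enzo; Enzo < Cleo; Cleo < Eli, each given directly.

Zane < Sam < Nora < Tariq < Kira < Udo < Haru < Bram < Maya < Enzo < Cleo < Eli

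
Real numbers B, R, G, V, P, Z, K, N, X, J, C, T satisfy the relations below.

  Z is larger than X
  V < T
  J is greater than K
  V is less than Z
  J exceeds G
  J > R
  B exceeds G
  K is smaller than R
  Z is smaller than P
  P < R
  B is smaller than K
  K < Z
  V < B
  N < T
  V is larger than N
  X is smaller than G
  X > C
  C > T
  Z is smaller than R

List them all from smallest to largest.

Each adjacent pair is fixed by a given relation: N < V; V < T; T < C; C < X; X < G; G < B; B < K; K < Z; Z < P; P < R; R < J. Chaining them end to end gives the full order.

N < V < T < C < X < G < B < K < Z < P < R < J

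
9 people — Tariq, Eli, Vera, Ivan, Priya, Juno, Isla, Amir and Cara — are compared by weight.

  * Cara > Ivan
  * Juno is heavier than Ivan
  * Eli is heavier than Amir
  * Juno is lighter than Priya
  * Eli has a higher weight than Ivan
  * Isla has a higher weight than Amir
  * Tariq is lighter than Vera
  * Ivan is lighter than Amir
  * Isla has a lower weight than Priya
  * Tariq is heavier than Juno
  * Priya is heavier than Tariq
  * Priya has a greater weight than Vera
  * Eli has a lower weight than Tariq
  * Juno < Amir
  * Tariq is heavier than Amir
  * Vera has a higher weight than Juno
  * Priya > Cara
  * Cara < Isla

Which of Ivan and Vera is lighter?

Ivan

Link the given pairs in sequence: Ivan < Juno; Juno < Amir; Amir < Eli; Eli < Tariq; Tariq < Vera.
Together: Ivan < Juno < Amir < Eli < Tariq < Vera.
So Ivan < Vera; Ivan is the lighter of the two.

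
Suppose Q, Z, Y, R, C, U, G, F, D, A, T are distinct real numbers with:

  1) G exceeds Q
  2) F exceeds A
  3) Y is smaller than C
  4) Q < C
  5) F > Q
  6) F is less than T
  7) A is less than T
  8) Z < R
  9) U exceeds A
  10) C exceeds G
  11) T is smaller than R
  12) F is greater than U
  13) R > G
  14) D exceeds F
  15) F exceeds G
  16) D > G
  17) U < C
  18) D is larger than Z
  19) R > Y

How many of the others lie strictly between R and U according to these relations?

2

Chaining upward from U reaches: C, F, D, T.
Chaining downward from R reaches: Q, Y, A, G, F, Z, T.
Strictly between U and R are those in both lists: F, T — 2 elements.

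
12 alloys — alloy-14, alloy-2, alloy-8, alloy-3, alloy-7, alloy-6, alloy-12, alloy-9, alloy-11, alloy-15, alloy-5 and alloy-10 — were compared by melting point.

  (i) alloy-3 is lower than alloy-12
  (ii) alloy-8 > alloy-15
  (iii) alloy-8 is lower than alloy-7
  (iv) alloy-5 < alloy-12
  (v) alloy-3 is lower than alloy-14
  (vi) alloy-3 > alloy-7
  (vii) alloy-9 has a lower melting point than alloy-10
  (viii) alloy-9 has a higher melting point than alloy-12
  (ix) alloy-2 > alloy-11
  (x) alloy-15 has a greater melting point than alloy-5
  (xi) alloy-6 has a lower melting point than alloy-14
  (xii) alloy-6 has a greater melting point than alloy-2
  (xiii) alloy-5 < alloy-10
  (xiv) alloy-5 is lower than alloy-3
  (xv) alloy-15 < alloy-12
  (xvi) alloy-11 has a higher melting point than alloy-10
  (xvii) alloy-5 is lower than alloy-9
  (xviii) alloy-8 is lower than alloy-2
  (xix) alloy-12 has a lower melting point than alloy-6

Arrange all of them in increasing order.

Each adjacent pair is fixed by a given relation: alloy-5 < alloy-15; alloy-15 < alloy-8; alloy-8 < alloy-7; alloy-7 < alloy-3; alloy-3 < alloy-12; alloy-12 < alloy-9; alloy-9 < alloy-10; alloy-10 < alloy-11; alloy-11 < alloy-2; alloy-2 < alloy-6; alloy-6 < alloy-14. Chaining them end to end gives the full order.

alloy-5 < alloy-15 < alloy-8 < alloy-7 < alloy-3 < alloy-12 < alloy-9 < alloy-10 < alloy-11 < alloy-2 < alloy-6 < alloy-14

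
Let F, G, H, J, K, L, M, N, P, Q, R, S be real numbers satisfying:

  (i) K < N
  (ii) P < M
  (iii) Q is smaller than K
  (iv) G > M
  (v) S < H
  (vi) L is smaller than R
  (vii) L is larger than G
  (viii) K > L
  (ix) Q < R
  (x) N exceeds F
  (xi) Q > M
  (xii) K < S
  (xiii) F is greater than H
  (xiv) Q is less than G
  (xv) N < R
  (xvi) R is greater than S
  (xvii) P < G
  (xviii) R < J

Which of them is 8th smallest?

H

Chaining the given pairs: P < M < Q < G < L < K < S < H < F < N < R < J.
The 8th smallest is H.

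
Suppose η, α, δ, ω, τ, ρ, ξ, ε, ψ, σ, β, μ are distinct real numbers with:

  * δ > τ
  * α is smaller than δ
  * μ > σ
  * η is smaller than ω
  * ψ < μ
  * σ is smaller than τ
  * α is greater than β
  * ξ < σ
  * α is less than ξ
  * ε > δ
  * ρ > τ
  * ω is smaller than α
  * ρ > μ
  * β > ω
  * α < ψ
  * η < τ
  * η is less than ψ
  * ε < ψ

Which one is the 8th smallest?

δ

Piecing the relations together gives one ordering: η < ω < β < α < ξ < σ < τ < δ < ε < ψ < μ < ρ.
Counting 8 from the smallest end gives δ.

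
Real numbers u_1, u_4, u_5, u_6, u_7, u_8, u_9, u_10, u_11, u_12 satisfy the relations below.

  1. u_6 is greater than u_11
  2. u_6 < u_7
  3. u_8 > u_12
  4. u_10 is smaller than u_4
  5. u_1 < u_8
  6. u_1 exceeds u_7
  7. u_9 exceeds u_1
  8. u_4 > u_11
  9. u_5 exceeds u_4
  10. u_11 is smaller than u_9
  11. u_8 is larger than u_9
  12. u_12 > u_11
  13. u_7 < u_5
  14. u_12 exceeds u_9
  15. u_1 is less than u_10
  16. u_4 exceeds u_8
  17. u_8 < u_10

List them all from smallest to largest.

The consecutive links are each given: u_11 < u_6; u_6 < u_7; u_7 < u_1; u_1 < u_9; u_9 < u_12; u_12 < u_8; u_8 < u_10; u_10 < u_4; u_4 < u_5.

u_11 < u_6 < u_7 < u_1 < u_9 < u_12 < u_8 < u_10 < u_4 < u_5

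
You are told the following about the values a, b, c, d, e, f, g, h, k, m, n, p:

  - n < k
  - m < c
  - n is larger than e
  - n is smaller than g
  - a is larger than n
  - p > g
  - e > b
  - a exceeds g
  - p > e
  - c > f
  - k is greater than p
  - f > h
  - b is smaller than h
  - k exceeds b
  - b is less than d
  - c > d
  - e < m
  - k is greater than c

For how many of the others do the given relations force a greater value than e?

From e the given relations immediately reach n, p, m.
From those, g, c, a, k — 7 in total.
Nothing else is reachable above e; 7 in all.

7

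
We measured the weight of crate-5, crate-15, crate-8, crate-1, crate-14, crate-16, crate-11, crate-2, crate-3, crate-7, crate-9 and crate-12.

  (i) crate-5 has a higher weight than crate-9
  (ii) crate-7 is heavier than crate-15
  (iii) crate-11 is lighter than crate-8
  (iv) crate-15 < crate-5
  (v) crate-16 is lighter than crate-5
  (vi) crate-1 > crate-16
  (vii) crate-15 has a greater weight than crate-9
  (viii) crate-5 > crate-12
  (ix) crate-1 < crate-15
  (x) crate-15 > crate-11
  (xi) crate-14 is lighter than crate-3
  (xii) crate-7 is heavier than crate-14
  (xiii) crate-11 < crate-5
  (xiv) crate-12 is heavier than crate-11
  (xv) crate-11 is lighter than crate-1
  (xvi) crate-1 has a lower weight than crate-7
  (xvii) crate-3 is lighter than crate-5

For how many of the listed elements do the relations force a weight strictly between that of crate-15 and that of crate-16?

1

The relations place crate-16 below crate-15. An element lies strictly between them when it is forced above crate-16 and also forced below crate-15.
Above crate-16: {crate-1, crate-7, crate-5}. Below crate-15: {crate-11, crate-1, crate-9}.
Intersection: {crate-1} — 1.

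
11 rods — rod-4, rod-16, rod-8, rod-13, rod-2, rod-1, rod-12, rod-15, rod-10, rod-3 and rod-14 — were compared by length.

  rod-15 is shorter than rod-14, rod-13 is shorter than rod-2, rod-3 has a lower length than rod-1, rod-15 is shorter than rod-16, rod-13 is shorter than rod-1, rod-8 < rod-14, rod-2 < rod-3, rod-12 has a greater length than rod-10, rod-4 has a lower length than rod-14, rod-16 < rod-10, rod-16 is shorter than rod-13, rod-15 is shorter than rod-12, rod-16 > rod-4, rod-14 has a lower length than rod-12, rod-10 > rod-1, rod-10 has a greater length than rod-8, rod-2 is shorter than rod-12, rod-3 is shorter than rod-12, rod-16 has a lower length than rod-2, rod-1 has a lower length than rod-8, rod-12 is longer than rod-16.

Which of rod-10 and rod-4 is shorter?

rod-4 < rod-16 and rod-16 < rod-13 give rod-4 < rod-13.
With rod-13 < rod-2: rod-4 < rod-16 < rod-13 < rod-2.
With rod-2 < rod-3: rod-4 < rod-16 < rod-13 < rod-2 < rod-3.
With rod-3 < rod-1: rod-4 < rod-16 < rod-13 < rod-2 < rod-3 < rod-1.
Then rod-1 < rod-8 extends the chain to rod-8.
Then rod-8 < rod-10 extends the chain to rod-10.
So rod-4 < rod-10; rod-4 is the shorter of the two.

rod-4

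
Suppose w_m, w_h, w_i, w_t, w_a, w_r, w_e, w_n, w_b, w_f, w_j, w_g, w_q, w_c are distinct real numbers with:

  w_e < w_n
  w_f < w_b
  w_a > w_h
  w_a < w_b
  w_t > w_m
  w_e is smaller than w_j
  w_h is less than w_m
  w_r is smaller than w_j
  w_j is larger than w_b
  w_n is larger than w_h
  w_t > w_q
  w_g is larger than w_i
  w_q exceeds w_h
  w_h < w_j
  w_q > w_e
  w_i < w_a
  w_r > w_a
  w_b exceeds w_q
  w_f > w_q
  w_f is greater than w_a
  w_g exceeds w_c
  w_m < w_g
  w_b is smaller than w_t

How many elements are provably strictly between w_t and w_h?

The relations place w_h below w_t. An element lies strictly between them when it is forced above w_h and also forced below w_t.
Above w_h: {w_a, w_r, w_q, w_f, w_b, w_m, w_n, w_j, w_g}. Below w_t: {w_e, w_i, w_a, w_q, w_f, w_b, w_m}.
Intersection: {w_a, w_q, w_f, w_b, w_m} — 5.

5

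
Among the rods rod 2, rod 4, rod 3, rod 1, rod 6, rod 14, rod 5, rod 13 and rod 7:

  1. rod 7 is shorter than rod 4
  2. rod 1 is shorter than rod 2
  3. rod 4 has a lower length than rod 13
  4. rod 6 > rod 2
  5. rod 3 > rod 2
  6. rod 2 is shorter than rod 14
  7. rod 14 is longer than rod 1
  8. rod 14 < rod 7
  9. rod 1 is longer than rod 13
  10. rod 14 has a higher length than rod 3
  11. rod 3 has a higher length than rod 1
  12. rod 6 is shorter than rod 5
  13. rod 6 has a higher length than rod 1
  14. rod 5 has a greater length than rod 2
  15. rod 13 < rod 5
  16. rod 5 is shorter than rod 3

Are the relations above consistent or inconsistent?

inconsistent

Chaining the given relations yields rod 7 < rod 4 < rod 13 < rod 1 < rod 2 < rod 6 < rod 5 < rod 3 < rod 14, so rod 7 < rod 14. But one relation states rod 14 < rod 7. These cannot both hold.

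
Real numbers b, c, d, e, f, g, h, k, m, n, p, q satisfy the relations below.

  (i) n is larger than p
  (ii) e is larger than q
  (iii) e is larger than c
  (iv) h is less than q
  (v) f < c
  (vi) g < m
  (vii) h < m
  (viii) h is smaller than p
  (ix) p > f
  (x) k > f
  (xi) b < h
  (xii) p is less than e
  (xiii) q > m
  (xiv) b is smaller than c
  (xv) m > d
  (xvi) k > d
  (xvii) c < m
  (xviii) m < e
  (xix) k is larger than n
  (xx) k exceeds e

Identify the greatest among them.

k

f is not greatest since f < c; b is not greatest since b < c; c is not greatest since c < e; g is not greatest since g < m; h is not greatest since h < q; d is not greatest since d < m; m is not greatest since m < e; p is not greatest since p < e; n is not greatest since n < k; q is not greatest since q < e; e is not greatest since e < k.
Only k has nothing above it, so k is the greatest.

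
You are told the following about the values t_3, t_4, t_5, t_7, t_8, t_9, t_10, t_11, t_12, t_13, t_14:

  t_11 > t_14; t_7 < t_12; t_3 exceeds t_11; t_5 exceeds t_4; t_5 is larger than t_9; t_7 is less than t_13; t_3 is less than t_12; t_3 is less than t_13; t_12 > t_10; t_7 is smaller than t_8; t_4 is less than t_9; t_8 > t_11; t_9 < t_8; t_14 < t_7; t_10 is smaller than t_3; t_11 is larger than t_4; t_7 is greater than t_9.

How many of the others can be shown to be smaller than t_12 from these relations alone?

From t_12 the given relations immediately reach t_10, t_7, t_3.
From those, t_14, t_9, t_11 — 6 in total.
From those, t_4 — 7 in total.
No other element is forced below t_12 by the given relations, so the count is 7.

7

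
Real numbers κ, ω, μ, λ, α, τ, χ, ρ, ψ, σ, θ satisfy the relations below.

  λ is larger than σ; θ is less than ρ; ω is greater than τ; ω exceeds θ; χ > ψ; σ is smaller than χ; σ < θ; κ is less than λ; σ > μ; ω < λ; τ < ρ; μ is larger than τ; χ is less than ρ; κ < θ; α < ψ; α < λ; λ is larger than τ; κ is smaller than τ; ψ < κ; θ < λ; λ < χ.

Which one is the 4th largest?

The consecutive relations fix a unique order: α < ψ < κ < τ < μ < σ < θ < ω < λ < χ < ρ.
The 4th largest is ω.

ω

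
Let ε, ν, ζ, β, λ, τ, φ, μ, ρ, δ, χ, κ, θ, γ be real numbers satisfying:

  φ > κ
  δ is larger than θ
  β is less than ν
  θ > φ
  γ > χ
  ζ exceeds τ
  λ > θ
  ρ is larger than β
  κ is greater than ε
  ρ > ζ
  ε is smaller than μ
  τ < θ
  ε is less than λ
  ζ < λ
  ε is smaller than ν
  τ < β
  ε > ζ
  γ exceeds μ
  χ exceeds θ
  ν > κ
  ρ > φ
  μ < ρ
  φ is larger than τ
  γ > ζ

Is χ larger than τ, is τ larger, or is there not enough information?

τ < ζ and ζ < ε give τ < ε.
With ε < κ: τ < ζ < ε < κ.
With κ < φ: τ < ζ < ε < κ < φ.
Then φ < θ extends the chain to θ.
With θ < χ: τ < ζ < ε < κ < φ < θ < χ.
So χ is larger.

χ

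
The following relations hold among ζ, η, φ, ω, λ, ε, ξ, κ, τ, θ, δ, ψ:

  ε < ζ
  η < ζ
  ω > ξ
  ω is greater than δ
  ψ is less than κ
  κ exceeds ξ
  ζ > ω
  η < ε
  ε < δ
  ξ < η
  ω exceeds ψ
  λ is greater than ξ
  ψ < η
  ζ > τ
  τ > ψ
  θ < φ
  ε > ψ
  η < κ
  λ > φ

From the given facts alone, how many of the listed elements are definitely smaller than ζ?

Directly below ζ: η, ε, τ, ω.
One step further: ξ, ψ, δ (7 so far).
Nothing else is reachable below ζ; 7 in all.

7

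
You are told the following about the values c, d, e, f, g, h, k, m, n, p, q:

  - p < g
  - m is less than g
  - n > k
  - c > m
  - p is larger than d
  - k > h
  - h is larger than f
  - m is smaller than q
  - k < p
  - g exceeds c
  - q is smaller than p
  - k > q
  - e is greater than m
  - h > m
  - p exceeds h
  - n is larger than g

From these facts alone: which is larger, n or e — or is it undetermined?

Following every chain through e: below e we get m.
n is not reached, and no chain runs the other way from n to e.
So the given relations leave the order of e and n undetermined.

undetermined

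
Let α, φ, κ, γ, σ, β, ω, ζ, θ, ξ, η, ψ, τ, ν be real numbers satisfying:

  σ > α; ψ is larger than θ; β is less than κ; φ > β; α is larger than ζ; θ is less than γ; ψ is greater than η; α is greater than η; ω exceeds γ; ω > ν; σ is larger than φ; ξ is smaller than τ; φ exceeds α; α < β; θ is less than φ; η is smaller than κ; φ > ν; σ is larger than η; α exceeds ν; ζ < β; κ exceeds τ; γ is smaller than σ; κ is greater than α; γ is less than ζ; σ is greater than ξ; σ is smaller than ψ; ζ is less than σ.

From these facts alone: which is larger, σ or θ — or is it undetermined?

θ < γ and γ < ζ give θ < ζ.
With ζ < α: θ < γ < ζ < α.
Then α < β extends the chain to β.
Then β < φ extends the chain to φ.
With φ < σ: θ < γ < ζ < α < β < φ < σ.
So σ is larger.

σ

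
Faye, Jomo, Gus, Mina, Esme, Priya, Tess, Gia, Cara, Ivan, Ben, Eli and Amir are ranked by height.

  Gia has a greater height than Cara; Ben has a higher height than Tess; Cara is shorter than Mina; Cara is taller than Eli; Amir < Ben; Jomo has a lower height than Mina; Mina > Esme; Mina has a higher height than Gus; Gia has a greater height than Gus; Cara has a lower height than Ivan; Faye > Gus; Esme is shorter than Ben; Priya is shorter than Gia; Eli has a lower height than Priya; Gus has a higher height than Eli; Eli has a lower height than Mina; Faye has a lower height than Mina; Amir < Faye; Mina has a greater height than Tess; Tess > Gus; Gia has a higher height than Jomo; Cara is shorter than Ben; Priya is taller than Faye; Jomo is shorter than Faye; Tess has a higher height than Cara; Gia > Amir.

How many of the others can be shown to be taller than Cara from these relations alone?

5

Directly above Cara: Tess, Gia, Ivan, Ben, Mina.
Nothing else is reachable above Cara; 5 in all.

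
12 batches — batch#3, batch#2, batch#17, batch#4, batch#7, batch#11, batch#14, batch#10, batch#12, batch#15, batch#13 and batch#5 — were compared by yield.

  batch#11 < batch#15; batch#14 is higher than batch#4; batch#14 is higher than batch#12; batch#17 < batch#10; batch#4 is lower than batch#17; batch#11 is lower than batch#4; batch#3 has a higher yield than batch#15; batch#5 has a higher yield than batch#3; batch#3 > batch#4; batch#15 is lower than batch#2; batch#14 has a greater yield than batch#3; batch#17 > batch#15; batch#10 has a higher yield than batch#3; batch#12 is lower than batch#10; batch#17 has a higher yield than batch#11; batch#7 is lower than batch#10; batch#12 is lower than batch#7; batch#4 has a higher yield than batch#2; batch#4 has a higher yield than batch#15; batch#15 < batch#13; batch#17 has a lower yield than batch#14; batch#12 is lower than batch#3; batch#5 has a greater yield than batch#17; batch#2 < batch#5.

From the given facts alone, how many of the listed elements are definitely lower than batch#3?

5

Directly below batch#3: batch#12, batch#15, batch#4.
One step further: batch#11, batch#2 (5 so far).
Nothing else is reachable below batch#3; 5 in all.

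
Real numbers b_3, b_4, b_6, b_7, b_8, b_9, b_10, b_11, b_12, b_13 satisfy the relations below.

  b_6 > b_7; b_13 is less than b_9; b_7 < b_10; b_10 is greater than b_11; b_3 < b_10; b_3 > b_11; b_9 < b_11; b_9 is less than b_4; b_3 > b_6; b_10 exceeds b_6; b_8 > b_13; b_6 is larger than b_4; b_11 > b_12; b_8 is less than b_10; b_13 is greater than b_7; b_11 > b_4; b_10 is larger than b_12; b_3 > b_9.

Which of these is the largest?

b_10

Chaining downward from b_10: directly below it, b_7, b_8, b_12, b_6, b_11, b_3; then b_13, b_9, b_4.
That covers every other element, and nothing is given above b_10, so b_10 is the largest.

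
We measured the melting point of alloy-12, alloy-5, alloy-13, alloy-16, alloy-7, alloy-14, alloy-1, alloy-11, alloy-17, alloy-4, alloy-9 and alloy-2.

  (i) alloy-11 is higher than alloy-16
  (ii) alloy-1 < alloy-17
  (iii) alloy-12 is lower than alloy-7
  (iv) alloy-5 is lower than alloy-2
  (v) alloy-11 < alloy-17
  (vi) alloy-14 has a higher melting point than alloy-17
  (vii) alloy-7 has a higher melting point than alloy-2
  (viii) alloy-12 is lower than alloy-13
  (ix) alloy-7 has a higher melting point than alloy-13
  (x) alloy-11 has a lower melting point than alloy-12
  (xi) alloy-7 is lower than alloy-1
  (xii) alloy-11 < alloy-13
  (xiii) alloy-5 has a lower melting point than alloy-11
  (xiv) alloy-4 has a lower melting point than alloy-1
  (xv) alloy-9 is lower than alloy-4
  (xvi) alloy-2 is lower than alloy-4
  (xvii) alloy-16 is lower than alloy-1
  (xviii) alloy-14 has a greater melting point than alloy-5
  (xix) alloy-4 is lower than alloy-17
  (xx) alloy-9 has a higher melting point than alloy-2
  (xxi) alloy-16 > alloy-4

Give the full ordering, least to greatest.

The consecutive links are each given: alloy-5 < alloy-2; alloy-2 < alloy-9; alloy-9 < alloy-4; alloy-4 < alloy-16; alloy-16 < alloy-11; alloy-11 < alloy-12; alloy-12 < alloy-13; alloy-13 < alloy-7; alloy-7 < alloy-1; alloy-1 < alloy-17; alloy-17 < alloy-14.

alloy-5 < alloy-2 < alloy-9 < alloy-4 < alloy-16 < alloy-11 < alloy-12 < alloy-13 < alloy-7 < alloy-1 < alloy-17 < alloy-14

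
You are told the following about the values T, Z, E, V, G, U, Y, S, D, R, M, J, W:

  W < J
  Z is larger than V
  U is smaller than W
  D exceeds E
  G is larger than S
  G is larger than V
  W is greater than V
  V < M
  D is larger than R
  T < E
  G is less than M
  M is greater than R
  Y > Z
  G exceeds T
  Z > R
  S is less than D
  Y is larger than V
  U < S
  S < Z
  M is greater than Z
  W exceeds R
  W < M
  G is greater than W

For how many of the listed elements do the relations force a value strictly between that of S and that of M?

The relations place S below M. An element lies strictly between them when it is forced above S and also forced below M.
Above S: {Z, D, Y, G}. Below M: {U, V, T, R, W, Z, G}.
Intersection: {Z, G} — 2.

2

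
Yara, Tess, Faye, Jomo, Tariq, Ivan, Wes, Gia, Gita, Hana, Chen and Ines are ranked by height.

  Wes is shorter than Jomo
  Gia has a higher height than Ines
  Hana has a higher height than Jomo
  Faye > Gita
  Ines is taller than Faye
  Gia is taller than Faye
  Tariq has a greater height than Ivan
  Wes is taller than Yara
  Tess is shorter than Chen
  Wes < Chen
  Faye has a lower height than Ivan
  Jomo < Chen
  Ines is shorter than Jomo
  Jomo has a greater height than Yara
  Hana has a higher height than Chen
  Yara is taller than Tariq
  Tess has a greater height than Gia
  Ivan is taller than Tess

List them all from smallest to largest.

Nothing is placed below Gita, so it is least; from there Gita < Faye; Faye < Ines; Ines < Gia; Gia < Tess; Tess < Ivan; Ivan < Tariq; Tariq < Yara; Yara < Wes; Wes < Jomo; Jomo < Chen; Chen < Hana, each given directly.

Gita < Faye < Ines < Gia < Tess < Ivan < Tariq < Yara < Wes < Jomo < Chen < Hana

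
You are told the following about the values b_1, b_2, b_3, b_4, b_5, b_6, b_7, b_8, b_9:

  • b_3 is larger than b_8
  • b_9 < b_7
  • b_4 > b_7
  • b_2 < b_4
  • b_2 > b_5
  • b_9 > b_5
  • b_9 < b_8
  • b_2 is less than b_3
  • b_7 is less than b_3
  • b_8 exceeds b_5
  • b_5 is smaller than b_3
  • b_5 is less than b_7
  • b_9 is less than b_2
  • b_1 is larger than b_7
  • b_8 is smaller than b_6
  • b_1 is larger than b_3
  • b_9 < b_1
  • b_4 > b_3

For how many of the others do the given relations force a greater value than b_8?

4

Directly above b_8: b_3, b_6.
One step further: b_4, b_1 (4 so far).
Nothing else is reachable above b_8; 4 in all.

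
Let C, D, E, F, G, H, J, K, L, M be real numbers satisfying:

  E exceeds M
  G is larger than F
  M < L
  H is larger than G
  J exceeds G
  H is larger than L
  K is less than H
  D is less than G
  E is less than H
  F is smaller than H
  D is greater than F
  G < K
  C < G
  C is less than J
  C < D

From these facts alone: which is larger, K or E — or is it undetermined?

undetermined

Following every chain through E: above E we get H; below E we get M.
K is not reached, and no chain runs the other way from K to E.
So the given relations leave the order of E and K undetermined.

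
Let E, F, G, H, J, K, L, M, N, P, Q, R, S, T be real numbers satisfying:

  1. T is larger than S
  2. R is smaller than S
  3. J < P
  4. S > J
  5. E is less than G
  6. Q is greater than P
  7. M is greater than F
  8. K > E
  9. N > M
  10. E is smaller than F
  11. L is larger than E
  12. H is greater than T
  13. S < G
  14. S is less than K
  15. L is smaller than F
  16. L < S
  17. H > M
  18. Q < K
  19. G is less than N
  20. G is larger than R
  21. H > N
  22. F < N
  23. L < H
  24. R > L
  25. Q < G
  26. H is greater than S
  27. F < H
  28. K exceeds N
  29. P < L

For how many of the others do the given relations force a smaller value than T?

6

The elements the relations force below T are E, J, P, L, R, S — no chain reaches any other.
That is 6.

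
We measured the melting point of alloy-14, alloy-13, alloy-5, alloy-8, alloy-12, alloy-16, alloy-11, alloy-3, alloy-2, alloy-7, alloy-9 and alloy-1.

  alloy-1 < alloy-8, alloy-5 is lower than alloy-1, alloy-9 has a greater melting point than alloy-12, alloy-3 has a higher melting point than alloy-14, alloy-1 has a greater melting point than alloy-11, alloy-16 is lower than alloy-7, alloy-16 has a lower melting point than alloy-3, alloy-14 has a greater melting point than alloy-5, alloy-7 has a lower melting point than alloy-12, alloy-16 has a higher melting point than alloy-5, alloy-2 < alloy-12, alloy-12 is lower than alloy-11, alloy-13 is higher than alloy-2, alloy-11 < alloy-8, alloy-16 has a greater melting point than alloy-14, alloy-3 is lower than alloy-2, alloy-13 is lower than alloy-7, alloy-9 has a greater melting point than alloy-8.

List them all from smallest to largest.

Each adjacent pair is fixed by a given relation: alloy-5 < alloy-14; alloy-14 < alloy-16; alloy-16 < alloy-3; alloy-3 < alloy-2; alloy-2 < alloy-13; alloy-13 < alloy-7; alloy-7 < alloy-12; alloy-12 < alloy-11; alloy-11 < alloy-1; alloy-1 < alloy-8; alloy-8 < alloy-9. Chaining them end to end gives the full order.

alloy-5 < alloy-14 < alloy-16 < alloy-3 < alloy-2 < alloy-13 < alloy-7 < alloy-12 < alloy-11 < alloy-1 < alloy-8 < alloy-9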